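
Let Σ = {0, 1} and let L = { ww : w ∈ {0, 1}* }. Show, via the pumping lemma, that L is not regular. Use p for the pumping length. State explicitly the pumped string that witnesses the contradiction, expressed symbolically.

0^{p+k} 1^p 0^p 1^p

Assume L is regular; let p be its pumping constant.
Take w = 0^p 1^p 0^p 1^p = uu where u = 0^p1^p; then w ∈ L and |w| = 4p ≥ p.
By the pumping lemma, w = xyz with |xy| ≤ p and |y| ≥ 1.
Since the first p symbols of w are all 0's and |xy| ≤ p, y lies entirely in the leading 0-block: y = 0^k for some k with 1 ≤ k ≤ p.
Pump with i = 2: xy^2z = 0^{p+k} 1^p 0^p 1^p, of length 4p+k. Suppose this equals vv. The string starts with 0 and ends with 1, so v does too; thus the boundary between the two copies of v is a 1→0 transition. There is exactly one such transition, at position 2p+k, so |v| = 2p+k and |vv| = 4p+2k ≠ 4p+k since k ≥ 1. So xy^2z ∉ L.
This contradicts the pumping lemma, so L is not regular.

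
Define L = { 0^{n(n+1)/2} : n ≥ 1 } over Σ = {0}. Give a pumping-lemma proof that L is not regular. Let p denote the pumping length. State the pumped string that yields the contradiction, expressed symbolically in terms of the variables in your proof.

Toward a contradiction, assume L is regular with pumping length p.
Take w = 0^{p(p+1)/2} ∈ L with |w| = p(p+1)/2 ≥ p.
The pumping lemma gives a decomposition w = xyz where |xy| ≤ p and |y| > 0.
Then y = 0^k for some k with 1 ≤ k ≤ p.
Pump with i = 2: xy^2z = 0^{p(p+1)/2+k}. Since 1 ≤ k ≤ p, p(p+1)/2 < p(p+1)/2+k ≤ p(p+1)/2+p < (p+1)(p+2)/2, so p(p+1)/2+k is strictly between consecutive triangular numbers. So xy^2z ∉ L.
This is a contradiction; hence L is not regular.

0^{p(p+1)/2+k}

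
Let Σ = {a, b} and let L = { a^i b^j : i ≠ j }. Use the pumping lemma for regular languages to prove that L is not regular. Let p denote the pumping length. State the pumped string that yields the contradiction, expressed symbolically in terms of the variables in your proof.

Toward a contradiction, assume L is regular with pumping length p.
Choose w = a^p b^{p+p!}. Since p ≠ p+p!, w ∈ L; and |w| ≥ p.
Write w = xyz as guaranteed by the lemma, with |xy| ≤ p and |y| ≥ 1.
Because |xy| ≤ p and w begins with p copies of a, we have y = a^k with 1 ≤ k ≤ p.
Since 1 ≤ k ≤ p, k divides p!; set t = 1 + p!/k. Then xy^t z has p + (p!/k)·k = p + p! copies of a. Now the a-count equals the b-count, so i ≠ j fails. So xy^t z = a^{p+p!} b^{p+p!} ∉ L.
Contradiction. Therefore L is not regular.

a^{p+p!} b^{p+p!}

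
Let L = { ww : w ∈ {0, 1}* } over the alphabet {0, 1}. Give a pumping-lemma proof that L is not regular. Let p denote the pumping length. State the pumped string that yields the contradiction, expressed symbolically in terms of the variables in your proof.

Toward a contradiction, assume L is regular with pumping length p.
Take w = 0^p 1^p 0^p 1^p = uu where u = 0^p1^p; then w ∈ L and |w| = 4p ≥ p.
By the pumping lemma, w = xyz with |xy| ≤ p and |y| > 0.
The first p characters of w are 0's, so xy (and hence y) consists only of 0's. Write y = 0^k, 1 ≤ k ≤ p.
Pump with i = 2: xy^2z = 0^{p+k} 1^p 0^p 1^p, of length 4p+k. Suppose this equals vv. The string starts with 0 and ends with 1, so v does too; thus the boundary between the two copies of v is a 1→0 transition. There is exactly one such transition, at position 2p+k, so |v| = 2p+k and |vv| = 4p+2k ≠ 4p+k since k ≥ 1. So xy^2z ∉ L.
This contradicts the pumping lemma, so L is not regular.

0^{p+k} 1^p 0^p 1^p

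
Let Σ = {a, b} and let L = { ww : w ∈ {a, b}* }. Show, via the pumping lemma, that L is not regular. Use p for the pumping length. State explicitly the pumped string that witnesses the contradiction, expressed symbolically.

Toward a contradiction, assume L is regular with pumping length p.
Take w = a^p b^p a^p b^p = uu where u = a^pb^p; then w ∈ L and |w| = 4p ≥ p.
By the pumping lemma, w = xyz with |xy| ≤ p and |y| ≥ 1.
Because |xy| ≤ p and w begins with p copies of a, we have y = a^k with 1 ≤ k ≤ p.
Pump with i = 2: xy^2z = a^{p+k} b^p a^p b^p, of length 4p+k. Suppose this equals vv. The string starts with a and ends with b, so v does too; thus the boundary between the two copies of v is a b→a transition. There is exactly one such transition, at position 2p+k, so |v| = 2p+k and |vv| = 4p+2k ≠ 4p+k since k ≥ 1. So xy^2z ∉ L.
This contradicts the pumping lemma, so L is not regular.

a^{p+k} b^p a^p b^p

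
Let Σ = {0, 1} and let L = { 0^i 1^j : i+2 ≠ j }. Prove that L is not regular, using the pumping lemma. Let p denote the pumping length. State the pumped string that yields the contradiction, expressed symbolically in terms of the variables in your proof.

0^{p+p!} 1^{p+p!+2}

Assume L is regular; let p be its pumping constant.
Choose w = 0^p 1^{p+p!+2}. Since p ≠ (p+p!+2)-2 = p+p!, w ∈ L; and |w| ≥ p.
Write w = xyz as guaranteed by the lemma, with |xy| ≤ p and |y| ≥ 1.
The first p characters of w are 0's, so xy (and hence y) consists only of 0's. Write y = 0^k, 1 ≤ k ≤ p.
Since 1 ≤ k ≤ p, k divides p!; set t = 1 + p!/k. Then xy^t z has p + (p!/k)·k = p + p! copies of 0. Now the 0-count is p+p! and (1-count)-2 = (p+p!+2)-2 = p+p!, so i+2 ≠ j fails. So xy^t z = 0^{p+p!} 1^{p+p!+2} ∉ L.
Contradiction. Therefore L is not regular.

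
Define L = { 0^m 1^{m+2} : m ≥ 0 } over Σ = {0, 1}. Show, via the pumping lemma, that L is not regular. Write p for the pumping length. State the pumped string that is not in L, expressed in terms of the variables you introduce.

0^{p+k} 1^{p+2}

Suppose for contradiction that L is regular, and let p be the pumping length.
Let w = 0^p 1^{p+2} ∈ L; note |w| = 2p+2 ≥ p.
Write w = xyz as guaranteed by the lemma, with |xy| ≤ p and |y| ≥ 1.
The first p characters of w are 0's, so xy (and hence y) consists only of 0's. Write y = 0^k, 1 ≤ k ≤ p.
Pump with i = 2: xy^2z = 0^{p+k} 1^{p+2}. For this to lie in L we would need p+2 = (p+k)+2, which forces k = 0. But k ≥ 1, so xy^2z ∉ L.
This is a contradiction; hence L is not regular.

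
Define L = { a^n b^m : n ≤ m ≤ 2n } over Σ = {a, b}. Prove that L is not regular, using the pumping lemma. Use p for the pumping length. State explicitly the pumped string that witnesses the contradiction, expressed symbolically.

Suppose for contradiction that L is regular, and let p be the pumping length.
Take w = a^p b^p ∈ L (since p ≤ p ≤ 2p), with |w| = 2p ≥ p.
Write w = xyz as guaranteed by the lemma, with |xy| ≤ p and |y| ≥ 1.
Since the first p symbols of w are all a's and |xy| ≤ p, y lies entirely in the leading a-block: y = a^k for some k with 1 ≤ k ≤ p.
Pump with i = 2: xy^2z = a^{p+k} b^p. Now n = p+k > p = m, so the condition n ≤ m fails. Thus xy^2z ∉ L.
This contradicts the pumping lemma, so L is not regular.

a^{p+k} b^p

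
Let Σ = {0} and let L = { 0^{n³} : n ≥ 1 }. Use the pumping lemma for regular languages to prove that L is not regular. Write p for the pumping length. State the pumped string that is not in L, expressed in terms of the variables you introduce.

Assume L is regular; let p be its pumping constant.
Take w = 0^{p³} ∈ L with |w| = p³ ≥ p.
By the pumping lemma, w = xyz with |xy| ≤ p and |y| ≥ 1.
Then y = 0^k for some k with 1 ≤ k ≤ p.
Pump with i = 2: xy^2z = 0^{p³+k}. Since 1 ≤ k ≤ p, p³ < p³+k ≤ p³+p < p³+3p²+3p+1 = (p+1)³, so p³+k is not a perfect cube. So xy^2z ∉ L.
This is a contradiction; hence L is not regular.

0^{p³+k}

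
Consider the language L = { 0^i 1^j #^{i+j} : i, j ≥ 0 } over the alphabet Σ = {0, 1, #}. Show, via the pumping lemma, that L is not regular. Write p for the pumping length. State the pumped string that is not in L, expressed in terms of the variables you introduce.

0^{p+k} 1^p #^{2p}

Assume L is regular; let p be its pumping constant.
Take w = 0^p 1^p #^{2p} ∈ L (with i=j=p, i+j=2p), |w| = 4p ≥ p.
Write w = xyz as guaranteed by the lemma, with |xy| ≤ p and |y| > 0.
Because |xy| ≤ p and w begins with p copies of 0, we have y = 0^k with 1 ≤ k ≤ p.
Consider xy^2z = 0^{p+k} 1^p #^{2p}. Now the 0- and 1-counts sum to 2p+k, but the #-count is 2p ≠ 2p+k. So xy^2z ∉ L.
Contradiction. Therefore L is not regular.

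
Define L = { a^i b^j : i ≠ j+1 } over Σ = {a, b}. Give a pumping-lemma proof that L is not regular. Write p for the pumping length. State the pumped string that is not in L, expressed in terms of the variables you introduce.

Toward a contradiction, assume L is regular with pumping length p.
Choose w = a^p b^{p+p!-1}. Since p ≠ (p+p!-1)+1 = p+p!, w ∈ L; and |w| ≥ p.
Write w = xyz as guaranteed by the lemma, with |xy| ≤ p and |y| > 0.
Because |xy| ≤ p and w begins with p copies of a, we have y = a^k with 1 ≤ k ≤ p.
Since 1 ≤ k ≤ p, k divides p!; set t = 1 + p!/k. Then xy^t z has p + (p!/k)·k = p + p! copies of a. Now the a-count is p+p! and (b-count)+1 = (p+p!-1)+1 = p+p!, so i ≠ j+1 fails. So xy^t z = a^{p+p!} b^{p+p!-1} ∉ L.
This is a contradiction; hence L is not regular.

a^{p+p!} b^{p+p!-1}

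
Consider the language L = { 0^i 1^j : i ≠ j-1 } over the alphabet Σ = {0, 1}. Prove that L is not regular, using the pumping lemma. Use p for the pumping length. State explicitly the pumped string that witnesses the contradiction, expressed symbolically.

Assume L is regular. Let p be the pumping length given by the pumping lemma.
Choose w = 0^p 1^{p+p!+1}. Since p ≠ (p+p!+1)-1 = p+p!, w ∈ L; and |w| ≥ p.
Write w = xyz as guaranteed by the lemma, with |xy| ≤ p and y is nonempty.
The first p characters of w are 0's, so xy (and hence y) consists only of 0's. Write y = 0^k, 1 ≤ k ≤ p.
Since 1 ≤ k ≤ p, k divides p!; set t = 1 + p!/k. Then xy^t z has p + (p!/k)·k = p + p! copies of 0. Now the 0-count is p+p! and (1-count)-1 = (p+p!+1)-1 = p+p!, so i ≠ j-1 fails. So xy^t z = 0^{p+p!} 1^{p+p!+1} ∉ L.
This is a contradiction; hence L is not regular.

0^{p+p!} 1^{p+p!+1}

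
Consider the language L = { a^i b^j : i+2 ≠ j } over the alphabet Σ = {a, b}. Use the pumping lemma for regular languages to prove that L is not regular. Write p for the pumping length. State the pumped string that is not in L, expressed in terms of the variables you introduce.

Assume L is regular. Let p be the pumping length given by the pumping lemma.
Choose w = a^p b^{p+p!+2}. Since p ≠ (p+p!+2)-2 = p+p!, w ∈ L; and |w| ≥ p.
By the pumping lemma, w = xyz with |xy| ≤ p and |y| ≥ 1.
Since the first p symbols of w are all a's and |xy| ≤ p, y lies entirely in the leading a-block: y = a^k for some k with 1 ≤ k ≤ p.
Since 1 ≤ k ≤ p, k divides p!; set t = 1 + p!/k. Then xy^t z has p + (p!/k)·k = p + p! copies of a. Now the a-count is p+p! and (b-count)-2 = (p+p!+2)-2 = p+p!, so i+2 ≠ j fails. So xy^t z = a^{p+p!} b^{p+p!+2} ∉ L.
Contradiction. Therefore L is not regular.

a^{p+p!} b^{p+p!+2}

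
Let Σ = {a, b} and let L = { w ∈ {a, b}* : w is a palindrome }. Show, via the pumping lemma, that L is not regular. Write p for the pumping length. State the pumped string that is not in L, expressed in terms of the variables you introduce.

Assume L is regular. Let p be the pumping length given by the pumping lemma.
Take w = a^p b a^p, a palindrome of length 2p+1 ≥ p.
Write w = xyz as guaranteed by the lemma, with |xy| ≤ p and y is nonempty.
Because |xy| ≤ p and w begins with p copies of a, we have y = a^k with 1 ≤ k ≤ p.
Pump with i = 2: xy^2z = a^{p+k} b a^p. Its reverse is a^p b a^{p+k}, which differs from xy^2z since k ≥ 1. So xy^2z is not a palindrome and xy^2z ∉ L.
Contradiction. Therefore L is not regular.

a^{p+k} b a^p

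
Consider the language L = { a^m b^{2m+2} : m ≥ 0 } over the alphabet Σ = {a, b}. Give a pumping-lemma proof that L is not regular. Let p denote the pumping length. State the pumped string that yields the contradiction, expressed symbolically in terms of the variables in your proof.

Suppose for contradiction that L is regular, and let p be the pumping length.
Let w = a^p b^{2p+2} ∈ L; note |w| = 3p+2 ≥ p.
The pumping lemma gives a decomposition w = xyz where |xy| ≤ p and |y| ≥ 1.
Since the first p symbols of w are all a's and |xy| ≤ p, y lies entirely in the leading a-block: y = a^k for some k with 1 ≤ k ≤ p.
Pump with i = 2: xy^2z = a^{p+k} b^{2p+2}. For this to lie in L we would need 2p+2 = 2(p+k)+2, which forces k = 0. But k ≥ 1, so xy^2z ∉ L.
This contradicts the pumping lemma, so L is not regular.

a^{p+k} b^{2p+2}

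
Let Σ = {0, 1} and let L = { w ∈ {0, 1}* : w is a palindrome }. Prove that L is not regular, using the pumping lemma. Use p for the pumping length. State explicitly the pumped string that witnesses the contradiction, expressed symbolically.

0^{p+k} 1 0^p

Suppose for contradiction that L is regular, and let p be the pumping length.
Take w = 0^p 1 0^p, a palindrome of length 2p+1 ≥ p.
By the pumping lemma, w = xyz with |xy| ≤ p and |y| ≥ 1.
The first p characters of w are 0's, so xy (and hence y) consists only of 0's. Write y = 0^k, 1 ≤ k ≤ p.
Pump with i = 2: xy^2z = 0^{p+k} 1 0^p. Its reverse is 0^p 1 0^{p+k}, which differs from xy^2z since k ≥ 1. So xy^2z is not a palindrome and xy^2z ∉ L.
Contradiction. Therefore L is not regular.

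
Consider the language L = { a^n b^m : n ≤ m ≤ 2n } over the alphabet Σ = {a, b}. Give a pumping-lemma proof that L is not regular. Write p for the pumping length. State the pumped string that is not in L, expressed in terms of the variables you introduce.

a^{p+k} b^p

Assume L is regular. Let p be the pumping length given by the pumping lemma.
Take w = a^p b^p ∈ L (since p ≤ p ≤ 2p), with |w| = 2p ≥ p.
Write w = xyz as guaranteed by the lemma, with |xy| ≤ p and |y| ≥ 1.
Since the first p symbols of w are all a's and |xy| ≤ p, y lies entirely in the leading a-block: y = a^k for some k with 1 ≤ k ≤ p.
Pump with i = 2: xy^2z = a^{p+k} b^p. Now n = p+k > p = m, so the condition n ≤ m fails. Thus xy^2z ∉ L.
Contradiction. Therefore L is not regular.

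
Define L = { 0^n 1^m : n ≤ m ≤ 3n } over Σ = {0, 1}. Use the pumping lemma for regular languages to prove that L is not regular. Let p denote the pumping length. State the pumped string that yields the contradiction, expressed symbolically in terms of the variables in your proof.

Suppose for contradiction that L is regular, and let p be the pumping length.
Take w = 0^p 1^p ∈ L (since p ≤ p ≤ 3p), with |w| = 2p ≥ p.
By the pumping lemma, w = xyz with |xy| ≤ p and |y| ≥ 1.
Since the first p symbols of w are all 0's and |xy| ≤ p, y lies entirely in the leading 0-block: y = 0^k for some k with 1 ≤ k ≤ p.
Pump with i = 2: xy^2z = 0^{p+k} 1^p. Now n = p+k > p = m, so the condition n ≤ m fails. Thus xy^2z ∉ L.
Contradiction. Therefore L is not regular.

0^{p+k} 1^p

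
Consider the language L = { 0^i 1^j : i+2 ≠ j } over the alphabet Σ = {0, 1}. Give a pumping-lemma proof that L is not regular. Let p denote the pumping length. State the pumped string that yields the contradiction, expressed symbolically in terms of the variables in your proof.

0^{p+p!} 1^{p+p!+2}

Suppose for contradiction that L is regular, and let p be the pumping length.
Choose w = 0^p 1^{p+p!+2}. Since p ≠ (p+p!+2)-2 = p+p!, w ∈ L; and |w| ≥ p.
Write w = xyz as guaranteed by the lemma, with |xy| ≤ p and y is nonempty.
Since the first p symbols of w are all 0's and |xy| ≤ p, y lies entirely in the leading 0-block: y = 0^k for some k with 1 ≤ k ≤ p.
Since 1 ≤ k ≤ p, k divides p!; set t = 1 + p!/k. Then xy^t z has p + (p!/k)·k = p + p! copies of 0. Now the 0-count is p+p! and (1-count)-2 = (p+p!+2)-2 = p+p!, so i+2 ≠ j fails. So xy^t z = 0^{p+p!} 1^{p+p!+2} ∉ L.
Contradiction. Therefore L is not regular.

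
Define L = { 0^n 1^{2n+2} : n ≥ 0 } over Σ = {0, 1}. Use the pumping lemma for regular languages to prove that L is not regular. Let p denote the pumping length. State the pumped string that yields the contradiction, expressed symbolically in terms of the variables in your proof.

Assume L is regular. Let p be the pumping length given by the pumping lemma.
Choose w = 0^p 1^{2p+2}, which is in L with |w| = 3p+2 ≥ p.
Write w = xyz as guaranteed by the lemma, with |xy| ≤ p and |y| ≥ 1.
Because |xy| ≤ p and w begins with p copies of 0, we have y = 0^k with 1 ≤ k ≤ p.
Pump with i = 2: xy^2z = 0^{p+k} 1^{2p+2}. For this to lie in L we would need 2p+2 = 2(p+k)+2, which forces k = 0. But k ≥ 1, so xy^2z ∉ L.
This is a contradiction; hence L is not regular.

0^{p+k} 1^{2p+2}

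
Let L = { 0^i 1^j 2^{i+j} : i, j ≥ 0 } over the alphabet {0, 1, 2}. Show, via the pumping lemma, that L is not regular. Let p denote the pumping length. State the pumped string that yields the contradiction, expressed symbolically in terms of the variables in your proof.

0^{p+k} 1^p 2^{2p}

Assume L is regular. Let p be the pumping length given by the pumping lemma.
Take w = 0^p 1^p 2^{2p} ∈ L (with i=j=p, i+j=2p), |w| = 4p ≥ p.
The pumping lemma gives a decomposition w = xyz where |xy| ≤ p and |y| > 0.
Since the first p symbols of w are all 0's and |xy| ≤ p, y lies entirely in the leading 0-block: y = 0^k for some k with 1 ≤ k ≤ p.
Consider xy^2z = 0^{p+k} 1^p 2^{2p}. Now the 0- and 1-counts sum to 2p+k, but the 2-count is 2p ≠ 2p+k. So xy^2z ∉ L.
This contradicts the pumping lemma, so L is not regular.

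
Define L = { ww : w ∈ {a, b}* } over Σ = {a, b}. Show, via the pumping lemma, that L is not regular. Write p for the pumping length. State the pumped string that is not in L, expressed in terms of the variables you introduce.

a^{p+k} b^p a^p b^p

Suppose for contradiction that L is regular, and let p be the pumping length.
Take w = a^p b^p a^p b^p = uu where u = a^pb^p; then w ∈ L and |w| = 4p ≥ p.
By the pumping lemma, w = xyz with |xy| ≤ p and |y| ≥ 1.
The first p characters of w are a's, so xy (and hence y) consists only of a's. Write y = a^k, 1 ≤ k ≤ p.
Pump with i = 2: xy^2z = a^{p+k} b^p a^p b^p, of length 4p+k. Suppose this equals vv. The string starts with a and ends with b, so v does too; thus the boundary between the two copies of v is a b→a transition. There is exactly one such transition, at position 2p+k, so |v| = 2p+k and |vv| = 4p+2k ≠ 4p+k since k ≥ 1. So xy^2z ∉ L.
This is a contradiction; hence L is not regular.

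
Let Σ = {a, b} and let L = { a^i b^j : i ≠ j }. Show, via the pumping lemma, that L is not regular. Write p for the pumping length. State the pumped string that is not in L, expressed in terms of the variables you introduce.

a^{p+p!} b^{p+p!}

Assume L is regular. Let p be the pumping length given by the pumping lemma.
Choose w = a^p b^{p+p!}. Since p ≠ p+p!, w ∈ L; and |w| ≥ p.
By the pumping lemma, w = xyz with |xy| ≤ p and y is nonempty.
Since the first p symbols of w are all a's and |xy| ≤ p, y lies entirely in the leading a-block: y = a^k for some k with 1 ≤ k ≤ p.
Since 1 ≤ k ≤ p, k divides p!; set t = 1 + p!/k. Then xy^t z has p + (p!/k)·k = p + p! copies of a. Now the a-count equals the b-count, so i ≠ j fails. So xy^t z = a^{p+p!} b^{p+p!} ∉ L.
Contradiction. Therefore L is not regular.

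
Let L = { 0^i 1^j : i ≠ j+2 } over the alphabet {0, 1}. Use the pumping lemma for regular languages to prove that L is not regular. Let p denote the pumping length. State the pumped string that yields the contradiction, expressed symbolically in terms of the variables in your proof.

0^{p+p!} 1^{p+p!-2}

Suppose for contradiction that L is regular, and let p be the pumping length.
Choose w = 0^p 1^{p+p!-2}. Since p ≠ (p+p!-2)+2 = p+p!, w ∈ L; and |w| ≥ p.
By the pumping lemma, w = xyz with |xy| ≤ p and |y| > 0.
Because |xy| ≤ p and w begins with p copies of 0, we have y = 0^k with 1 ≤ k ≤ p.
Since 1 ≤ k ≤ p, k divides p!; set t = 1 + p!/k. Then xy^t z has p + (p!/k)·k = p + p! copies of 0. Now the 0-count is p+p! and (1-count)+2 = (p+p!-2)+2 = p+p!, so i ≠ j+2 fails. So xy^t z = 0^{p+p!} 1^{p+p!-2} ∉ L.
Contradiction. Therefore L is not regular.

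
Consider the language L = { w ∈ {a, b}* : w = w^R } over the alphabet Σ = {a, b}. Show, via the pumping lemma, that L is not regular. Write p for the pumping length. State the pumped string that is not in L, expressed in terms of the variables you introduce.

a^{p+k} b a^p

Suppose for contradiction that L is regular, and let p be the pumping length.
Take w = a^p b a^p, a palindrome of length 2p+1 ≥ p.
By the pumping lemma, w = xyz with |xy| ≤ p and |y| > 0.
The first p characters of w are a's, so xy (and hence y) consists only of a's. Write y = a^k, 1 ≤ k ≤ p.
Pump with i = 2: xy^2z = a^{p+k} b a^p. Its reverse is a^p b a^{p+k}, which differs from xy^2z since k ≥ 1. So xy^2z is not a palindrome and xy^2z ∉ L.
This is a contradiction; hence L is not regular.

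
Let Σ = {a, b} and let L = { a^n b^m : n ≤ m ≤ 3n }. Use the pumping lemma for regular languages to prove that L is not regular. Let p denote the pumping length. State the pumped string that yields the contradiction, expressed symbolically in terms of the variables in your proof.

Toward a contradiction, assume L is regular with pumping length p.
Take w = a^p b^p ∈ L (since p ≤ p ≤ 3p), with |w| = 2p ≥ p.
By the pumping lemma, w = xyz with |xy| ≤ p and y is nonempty.
Because |xy| ≤ p and w begins with p copies of a, we have y = a^k with 1 ≤ k ≤ p.
Pump with i = 2: xy^2z = a^{p+k} b^p. Now n = p+k > p = m, so the condition n ≤ m fails. Thus xy^2z ∉ L.
This contradicts the pumping lemma, so L is not regular.

a^{p+k} b^p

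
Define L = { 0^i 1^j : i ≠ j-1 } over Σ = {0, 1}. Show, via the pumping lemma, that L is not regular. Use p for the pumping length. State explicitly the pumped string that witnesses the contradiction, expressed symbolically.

Toward a contradiction, assume L is regular with pumping length p.
Choose w = 0^p 1^{p+p!+1}. Since p ≠ (p+p!+1)-1 = p+p!, w ∈ L; and |w| ≥ p.
The pumping lemma gives a decomposition w = xyz where |xy| ≤ p and y is nonempty.
The first p characters of w are 0's, so xy (and hence y) consists only of 0's. Write y = 0^k, 1 ≤ k ≤ p.
Since 1 ≤ k ≤ p, k divides p!; set t = 1 + p!/k. Then xy^t z has p + (p!/k)·k = p + p! copies of 0. Now the 0-count is p+p! and (1-count)-1 = (p+p!+1)-1 = p+p!, so i ≠ j-1 fails. So xy^t z = 0^{p+p!} 1^{p+p!+1} ∉ L.
This is a contradiction; hence L is not regular.

0^{p+p!} 1^{p+p!+1}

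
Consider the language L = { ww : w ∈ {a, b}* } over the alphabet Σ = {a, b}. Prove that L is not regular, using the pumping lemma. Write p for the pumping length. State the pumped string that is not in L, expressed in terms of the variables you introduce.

a^{p+k} b^p a^p b^p

Assume L is regular; let p be its pumping constant.
Take w = a^p b^p a^p b^p = uu where u = a^pb^p; then w ∈ L and |w| = 4p ≥ p.
Write w = xyz as guaranteed by the lemma, with |xy| ≤ p and |y| > 0.
Because |xy| ≤ p and w begins with p copies of a, we have y = a^k with 1 ≤ k ≤ p.
Pump with i = 2: xy^2z = a^{p+k} b^p a^p b^p, of length 4p+k. Suppose this equals vv. The string starts with a and ends with b, so v does too; thus the boundary between the two copies of v is a b→a transition. There is exactly one such transition, at position 2p+k, so |v| = 2p+k and |vv| = 4p+2k ≠ 4p+k since k ≥ 1. So xy^2z ∉ L.
This is a contradiction; hence L is not regular.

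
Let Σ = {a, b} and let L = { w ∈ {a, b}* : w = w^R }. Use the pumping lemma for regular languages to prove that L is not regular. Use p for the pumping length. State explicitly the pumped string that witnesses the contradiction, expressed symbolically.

Suppose for contradiction that L is regular, and let p be the pumping length.
Take w = a^p b a^p, a palindrome of length 2p+1 ≥ p.
The pumping lemma gives a decomposition w = xyz where |xy| ≤ p and |y| ≥ 1.
Because |xy| ≤ p and w begins with p copies of a, we have y = a^k with 1 ≤ k ≤ p.
Pump with i = 2: xy^2z = a^{p+k} b a^p. Its reverse is a^p b a^{p+k}, which differs from xy^2z since k ≥ 1. So xy^2z is not a palindrome and xy^2z ∉ L.
Contradiction. Therefore L is not regular.

a^{p+k} b a^p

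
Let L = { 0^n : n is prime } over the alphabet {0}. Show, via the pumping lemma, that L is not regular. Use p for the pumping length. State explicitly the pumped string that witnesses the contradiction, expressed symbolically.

Suppose for contradiction that L is regular, and let p be the pumping length.
Let q be a prime with q ≥ p+2 (infinitely many primes exist), and take w = 0^q ∈ L with |w| = q ≥ p.
The pumping lemma gives a decomposition w = xyz where |xy| ≤ p and |y| ≥ 1.
Then y = 0^k for some k with 1 ≤ k ≤ p.
Since 1 ≤ k ≤ p, |xz| = q-k. Pump with i = q+1: |xy^{q+1}z| = (q-k)+(q+1)k = q+qk = q(1+k), which is composite (both factors ≥ 2). So xy^{q+1}z = 0^{q(1+k)} ∉ L.
This is a contradiction; hence L is not regular.

0^{q(1+k)}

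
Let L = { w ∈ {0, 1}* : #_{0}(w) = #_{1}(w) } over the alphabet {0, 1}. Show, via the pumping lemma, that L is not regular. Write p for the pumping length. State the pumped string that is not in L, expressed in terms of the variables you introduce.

0^{p+k} 1^p

Suppose for contradiction that L is regular, and let p be the pumping length.
Choose w = 0^p 1^p ∈ L with |w| = 2p ≥ p.
Write w = xyz as guaranteed by the lemma, with |xy| ≤ p and |y| ≥ 1.
Since the first p symbols of w are all 0's and |xy| ≤ p, y lies entirely in the leading 0-block: y = 0^k for some k with 1 ≤ k ≤ p.
Pump with i = 2: xy^2z = 0^{p+k} 1^p has p+k occurrences of 0 but only p of 1. Since k ≥ 1 the counts differ, so xy^2z ∉ L.
This is a contradiction; hence L is not regular.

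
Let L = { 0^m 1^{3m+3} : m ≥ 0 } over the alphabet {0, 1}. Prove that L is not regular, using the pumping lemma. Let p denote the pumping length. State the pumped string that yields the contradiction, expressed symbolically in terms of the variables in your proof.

Assume L is regular. Let p be the pumping length given by the pumping lemma.
Take w = 0^p 1^{3p+3}. Then w ∈ L and |w| = 4p+3 ≥ p.
Write w = xyz as guaranteed by the lemma, with |xy| ≤ p and |y| ≥ 1.
The first p characters of w are 0's, so xy (and hence y) consists only of 0's. Write y = 0^k, 1 ≤ k ≤ p.
Pump with i = 2: xy^2z = 0^{p+k} 1^{3p+3}. For this to lie in L we would need 3p+3 = 3(p+k)+3, which forces k = 0. But k ≥ 1, so xy^2z ∉ L.
This is a contradiction; hence L is not regular.

0^{p+k} 1^{3p+3}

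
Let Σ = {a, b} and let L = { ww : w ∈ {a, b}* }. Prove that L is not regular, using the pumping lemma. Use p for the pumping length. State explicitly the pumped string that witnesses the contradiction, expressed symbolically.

a^{p+k} b^p a^p b^p

Assume L is regular. Let p be the pumping length given by the pumping lemma.
Take w = a^p b^p a^p b^p = uu where u = a^pb^p; then w ∈ L and |w| = 4p ≥ p.
The pumping lemma gives a decomposition w = xyz where |xy| ≤ p and |y| ≥ 1.
Because |xy| ≤ p and w begins with p copies of a, we have y = a^k with 1 ≤ k ≤ p.
Pump with i = 2: xy^2z = a^{p+k} b^p a^p b^p, of length 4p+k. Suppose this equals vv. The string starts with a and ends with b, so v does too; thus the boundary between the two copies of v is a b→a transition. There is exactly one such transition, at position 2p+k, so |v| = 2p+k and |vv| = 4p+2k ≠ 4p+k since k ≥ 1. So xy^2z ∉ L.
This is a contradiction; hence L is not regular.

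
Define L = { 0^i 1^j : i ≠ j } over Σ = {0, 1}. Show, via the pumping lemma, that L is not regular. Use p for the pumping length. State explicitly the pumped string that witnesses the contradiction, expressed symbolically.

0^{p+p!} 1^{p+p!}

Assume L is regular; let p be its pumping constant.
Choose w = 0^p 1^{p+p!}. Since p ≠ p+p!, w ∈ L; and |w| ≥ p.
The pumping lemma gives a decomposition w = xyz where |xy| ≤ p and |y| > 0.
Because |xy| ≤ p and w begins with p copies of 0, we have y = 0^k with 1 ≤ k ≤ p.
Since 1 ≤ k ≤ p, k divides p!; set t = 1 + p!/k. Then xy^t z has p + (p!/k)·k = p + p! copies of 0. Now the 0-count equals the 1-count, so i ≠ j fails. So xy^t z = 0^{p+p!} 1^{p+p!} ∉ L.
This contradicts the pumping lemma, so L is not regular.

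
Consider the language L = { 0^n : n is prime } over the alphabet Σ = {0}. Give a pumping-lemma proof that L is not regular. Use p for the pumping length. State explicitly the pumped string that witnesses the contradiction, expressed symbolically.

0^{q(1+k)}

Suppose for contradiction that L is regular, and let p be the pumping length.
Let q be a prime with q ≥ p+2 (infinitely many primes exist), and take w = 0^q ∈ L with |w| = q ≥ p.
The pumping lemma gives a decomposition w = xyz where |xy| ≤ p and |y| ≥ 1.
Then y = 0^k for some k with 1 ≤ k ≤ p.
Since 1 ≤ k ≤ p, |xz| = q-k. Pump with i = q+1: |xy^{q+1}z| = (q-k)+(q+1)k = q+qk = q(1+k), which is composite (both factors ≥ 2). So xy^{q+1}z = 0^{q(1+k)} ∉ L.
This contradicts the pumping lemma, so L is not regular.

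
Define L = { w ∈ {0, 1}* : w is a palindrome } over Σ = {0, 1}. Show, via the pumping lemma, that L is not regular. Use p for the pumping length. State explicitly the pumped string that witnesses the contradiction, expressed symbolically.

0^{p+k} 1 0^p

Assume L is regular; let p be its pumping constant.
Take w = 0^p 1 0^p, a palindrome of length 2p+1 ≥ p.
The pumping lemma gives a decomposition w = xyz where |xy| ≤ p and |y| > 0.
Since the first p symbols of w are all 0's and |xy| ≤ p, y lies entirely in the leading 0-block: y = 0^k for some k with 1 ≤ k ≤ p.
Pump with i = 2: xy^2z = 0^{p+k} 1 0^p. Its reverse is 0^p 1 0^{p+k}, which differs from xy^2z since k ≥ 1. So xy^2z is not a palindrome and xy^2z ∉ L.
This is a contradiction; hence L is not regular.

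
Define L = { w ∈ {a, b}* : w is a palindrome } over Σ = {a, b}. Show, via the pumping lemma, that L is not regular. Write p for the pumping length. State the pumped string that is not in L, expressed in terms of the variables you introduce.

a^{p+k} b a^p

Assume L is regular; let p be its pumping constant.
Take w = a^p b a^p, a palindrome of length 2p+1 ≥ p.
The pumping lemma gives a decomposition w = xyz where |xy| ≤ p and |y| ≥ 1.
Since the first p symbols of w are all a's and |xy| ≤ p, y lies entirely in the leading a-block: y = a^k for some k with 1 ≤ k ≤ p.
Pump with i = 2: xy^2z = a^{p+k} b a^p. Its reverse is a^p b a^{p+k}, which differs from xy^2z since k ≥ 1. So xy^2z is not a palindrome and xy^2z ∉ L.
This contradicts the pumping lemma, so L is not regular.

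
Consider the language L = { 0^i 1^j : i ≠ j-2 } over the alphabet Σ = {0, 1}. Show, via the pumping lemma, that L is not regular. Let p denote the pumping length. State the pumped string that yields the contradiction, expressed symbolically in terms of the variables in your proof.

Suppose for contradiction that L is regular, and let p be the pumping length.
Choose w = 0^p 1^{p+p!+2}. Since p ≠ (p+p!+2)-2 = p+p!, w ∈ L; and |w| ≥ p.
By the pumping lemma, w = xyz with |xy| ≤ p and |y| ≥ 1.
Because |xy| ≤ p and w begins with p copies of 0, we have y = 0^k with 1 ≤ k ≤ p.
Since 1 ≤ k ≤ p, k divides p!; set t = 1 + p!/k. Then xy^t z has p + (p!/k)·k = p + p! copies of 0. Now the 0-count is p+p! and (1-count)-2 = (p+p!+2)-2 = p+p!, so i ≠ j-2 fails. So xy^t z = 0^{p+p!} 1^{p+p!+2} ∉ L.
This contradicts the pumping lemma, so L is not regular.

0^{p+p!} 1^{p+p!+2}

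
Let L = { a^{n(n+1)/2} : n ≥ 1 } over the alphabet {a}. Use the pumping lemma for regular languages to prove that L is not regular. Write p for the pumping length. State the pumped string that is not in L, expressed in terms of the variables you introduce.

Assume L is regular. Let p be the pumping length given by the pumping lemma.
Take w = a^{p(p+1)/2} ∈ L with |w| = p(p+1)/2 ≥ p.
The pumping lemma gives a decomposition w = xyz where |xy| ≤ p and |y| > 0.
Then y = a^k for some k with 1 ≤ k ≤ p.
Pump with i = 2: xy^2z = a^{p(p+1)/2+k}. Since 1 ≤ k ≤ p, p(p+1)/2 < p(p+1)/2+k ≤ p(p+1)/2+p < (p+1)(p+2)/2, so p(p+1)/2+k is strictly between consecutive triangular numbers. So xy^2z ∉ L.
This is a contradiction; hence L is not regular.

a^{p(p+1)/2+k}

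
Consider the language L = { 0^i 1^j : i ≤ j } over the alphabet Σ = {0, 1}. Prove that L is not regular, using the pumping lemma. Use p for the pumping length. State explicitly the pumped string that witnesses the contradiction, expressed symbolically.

Suppose for contradiction that L is regular, and let p be the pumping length.
Choose w = 0^p 1^p ∈ L, with |w| = 2p ≥ p.
By the pumping lemma, w = xyz with |xy| ≤ p and |y| > 0.
The first p characters of w are 0's, so xy (and hence y) consists only of 0's. Write y = 0^k, 1 ≤ k ≤ p.
Consider xy^2z = 0^{p+k} 1^p. Since k ≥ 1, the 0-count p+k exceeds the 1-count p, so i ≤ j fails; thus xy^2z ∉ L.
This is a contradiction; hence L is not regular.

0^{p+k} 1^p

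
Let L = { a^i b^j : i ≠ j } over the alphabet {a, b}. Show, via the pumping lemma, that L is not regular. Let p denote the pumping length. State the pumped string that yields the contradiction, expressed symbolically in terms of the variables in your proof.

a^{p+p!} b^{p+p!}

Toward a contradiction, assume L is regular with pumping length p.
Choose w = a^p b^{p+p!}. Since p ≠ p+p!, w ∈ L; and |w| ≥ p.
By the pumping lemma, w = xyz with |xy| ≤ p and y is nonempty.
Since the first p symbols of w are all a's and |xy| ≤ p, y lies entirely in the leading a-block: y = a^k for some k with 1 ≤ k ≤ p.
Since 1 ≤ k ≤ p, k divides p!; set t = 1 + p!/k. Then xy^t z has p + (p!/k)·k = p + p! copies of a. Now the a-count equals the b-count, so i ≠ j fails. So xy^t z = a^{p+p!} b^{p+p!} ∉ L.
This is a contradiction; hence L is not regular.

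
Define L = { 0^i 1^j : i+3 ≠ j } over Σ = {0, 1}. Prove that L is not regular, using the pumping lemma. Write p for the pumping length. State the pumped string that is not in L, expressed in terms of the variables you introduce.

0^{p+p!} 1^{p+p!+3}

Assume L is regular; let p be its pumping constant.
Choose w = 0^p 1^{p+p!+3}. Since p ≠ (p+p!+3)-3 = p+p!, w ∈ L; and |w| ≥ p.
By the pumping lemma, w = xyz with |xy| ≤ p and |y| > 0.
Because |xy| ≤ p and w begins with p copies of 0, we have y = 0^k with 1 ≤ k ≤ p.
Since 1 ≤ k ≤ p, k divides p!; set t = 1 + p!/k. Then xy^t z has p + (p!/k)·k = p + p! copies of 0. Now the 0-count is p+p! and (1-count)-3 = (p+p!+3)-3 = p+p!, so i+3 ≠ j fails. So xy^t z = 0^{p+p!} 1^{p+p!+3} ∉ L.
This contradicts the pumping lemma, so L is not regular.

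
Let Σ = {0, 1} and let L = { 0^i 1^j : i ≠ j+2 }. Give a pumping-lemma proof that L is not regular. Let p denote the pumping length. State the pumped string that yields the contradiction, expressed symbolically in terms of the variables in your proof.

0^{p+p!} 1^{p+p!-2}

Toward a contradiction, assume L is regular with pumping length p.
Choose w = 0^p 1^{p+p!-2}. Since p ≠ (p+p!-2)+2 = p+p!, w ∈ L; and |w| ≥ p.
By the pumping lemma, w = xyz with |xy| ≤ p and |y| > 0.
Because |xy| ≤ p and w begins with p copies of 0, we have y = 0^k with 1 ≤ k ≤ p.
Since 1 ≤ k ≤ p, k divides p!; set t = 1 + p!/k. Then xy^t z has p + (p!/k)·k = p + p! copies of 0. Now the 0-count is p+p! and (1-count)+2 = (p+p!-2)+2 = p+p!, so i ≠ j+2 fails. So xy^t z = 0^{p+p!} 1^{p+p!-2} ∉ L.
This contradicts the pumping lemma, so L is not regular.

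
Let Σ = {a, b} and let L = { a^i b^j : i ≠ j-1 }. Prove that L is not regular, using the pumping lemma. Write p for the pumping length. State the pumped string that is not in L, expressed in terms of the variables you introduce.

Assume L is regular. Let p be the pumping length given by the pumping lemma.
Choose w = a^p b^{p+p!+1}. Since p ≠ (p+p!+1)-1 = p+p!, w ∈ L; and |w| ≥ p.
Write w = xyz as guaranteed by the lemma, with |xy| ≤ p and |y| ≥ 1.
Because |xy| ≤ p and w begins with p copies of a, we have y = a^k with 1 ≤ k ≤ p.
Since 1 ≤ k ≤ p, k divides p!; set t = 1 + p!/k. Then xy^t z has p + (p!/k)·k = p + p! copies of a. Now the a-count is p+p! and (b-count)-1 = (p+p!+1)-1 = p+p!, so i ≠ j-1 fails. So xy^t z = a^{p+p!} b^{p+p!+1} ∉ L.
Contradiction. Therefore L is not regular.

a^{p+p!} b^{p+p!+1}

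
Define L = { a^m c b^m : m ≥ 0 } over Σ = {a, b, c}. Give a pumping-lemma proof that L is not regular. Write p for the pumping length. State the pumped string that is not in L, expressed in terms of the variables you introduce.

a^{p+k} c b^p

Assume L is regular; let p be its pumping constant.
Take w = a^p c b^p ∈ L with |w| = 2p+1 ≥ p.
The pumping lemma gives a decomposition w = xyz where |xy| ≤ p and |y| ≥ 1.
Since the first p symbols of w are all a's and |xy| ≤ p, y lies entirely in the leading a-block: y = a^k for some k with 1 ≤ k ≤ p.
Pump with i = 2: xy^2z = a^{p+k} c b^p, which would require p+k = p. But k ≥ 1, so xy^2z ∉ L.
This contradicts the pumping lemma, so L is not regular.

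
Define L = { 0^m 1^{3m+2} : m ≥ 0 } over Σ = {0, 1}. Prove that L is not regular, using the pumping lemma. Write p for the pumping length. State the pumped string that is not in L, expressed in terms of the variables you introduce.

0^{p+k} 1^{3p+2}

Assume L is regular; let p be its pumping constant.
Choose w = 0^p 1^{3p+2}, which is in L with |w| = 4p+2 ≥ p.
The pumping lemma gives a decomposition w = xyz where |xy| ≤ p and y is nonempty.
The first p characters of w are 0's, so xy (and hence y) consists only of 0's. Write y = 0^k, 1 ≤ k ≤ p.
Pump with i = 2: xy^2z = 0^{p+k} 1^{3p+2}. For this to lie in L we would need 3p+2 = 3(p+k)+2, which forces k = 0. But k ≥ 1, so xy^2z ∉ L.
This is a contradiction; hence L is not regular.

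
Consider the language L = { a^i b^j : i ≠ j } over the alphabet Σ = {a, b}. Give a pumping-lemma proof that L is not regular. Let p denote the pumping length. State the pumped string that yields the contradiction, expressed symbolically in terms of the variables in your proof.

Assume L is regular. Let p be the pumping length given by the pumping lemma.
Choose w = a^p b^{p+p!}. Since p ≠ p+p!, w ∈ L; and |w| ≥ p.
Write w = xyz as guaranteed by the lemma, with |xy| ≤ p and y is nonempty.
Because |xy| ≤ p and w begins with p copies of a, we have y = a^k with 1 ≤ k ≤ p.
Since 1 ≤ k ≤ p, k divides p!; set t = 1 + p!/k. Then xy^t z has p + (p!/k)·k = p + p! copies of a. Now the a-count equals the b-count, so i ≠ j fails. So xy^t z = a^{p+p!} b^{p+p!} ∉ L.
This is a contradiction; hence L is not regular.

a^{p+p!} b^{p+p!}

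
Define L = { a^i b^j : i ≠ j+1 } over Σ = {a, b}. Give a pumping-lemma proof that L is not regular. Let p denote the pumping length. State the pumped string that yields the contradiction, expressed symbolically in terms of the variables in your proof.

Toward a contradiction, assume L is regular with pumping length p.
Choose w = a^p b^{p+p!-1}. Since p ≠ (p+p!-1)+1 = p+p!, w ∈ L; and |w| ≥ p.
By the pumping lemma, w = xyz with |xy| ≤ p and y is nonempty.
The first p characters of w are a's, so xy (and hence y) consists only of a's. Write y = a^k, 1 ≤ k ≤ p.
Since 1 ≤ k ≤ p, k divides p!; set t = 1 + p!/k. Then xy^t z has p + (p!/k)·k = p + p! copies of a. Now the a-count is p+p! and (b-count)+1 = (p+p!-1)+1 = p+p!, so i ≠ j+1 fails. So xy^t z = a^{p+p!} b^{p+p!-1} ∉ L.
This contradicts the pumping lemma, so L is not regular.

a^{p+p!} b^{p+p!-1}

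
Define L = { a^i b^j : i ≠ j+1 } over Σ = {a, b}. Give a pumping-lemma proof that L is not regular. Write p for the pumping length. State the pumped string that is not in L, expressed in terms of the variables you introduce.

Assume L is regular. Let p be the pumping length given by the pumping lemma.
Choose w = a^p b^{p+p!-1}. Since p ≠ (p+p!-1)+1 = p+p!, w ∈ L; and |w| ≥ p.
The pumping lemma gives a decomposition w = xyz where |xy| ≤ p and y is nonempty.
The first p characters of w are a's, so xy (and hence y) consists only of a's. Write y = a^k, 1 ≤ k ≤ p.
Since 1 ≤ k ≤ p, k divides p!; set t = 1 + p!/k. Then xy^t z has p + (p!/k)·k = p + p! copies of a. Now the a-count is p+p! and (b-count)+1 = (p+p!-1)+1 = p+p!, so i ≠ j+1 fails. So xy^t z = a^{p+p!} b^{p+p!-1} ∉ L.
Contradiction. Therefore L is not regular.

a^{p+p!} b^{p+p!-1}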